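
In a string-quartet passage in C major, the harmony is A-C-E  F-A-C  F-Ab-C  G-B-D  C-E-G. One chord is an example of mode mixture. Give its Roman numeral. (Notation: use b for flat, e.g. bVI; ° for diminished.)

iv

The diatonic triads in C major are C, Dm, Em, F, G, Am, Bdim. A–C–E = Am, F–A–C = F, G–B–D = G and C–E–G = C are all diatonic. But F–Ab–C is foreign: the diatonic IV on degree 4 is F, whereas Fm comes from C minor. It is labeled iv.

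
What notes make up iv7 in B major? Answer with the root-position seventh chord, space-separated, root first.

iv7 is built on scale degree 4, which is E in both B major and its parallel. In B minor the chord on E is E–G–B–D.

E G B D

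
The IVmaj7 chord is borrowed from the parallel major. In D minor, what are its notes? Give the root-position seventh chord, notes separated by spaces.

The root, G, is scale degree 4 — the same note in D minor and D major; only the chord quality changes. In D major the chord on G is G–B–D–F#.

G B D F#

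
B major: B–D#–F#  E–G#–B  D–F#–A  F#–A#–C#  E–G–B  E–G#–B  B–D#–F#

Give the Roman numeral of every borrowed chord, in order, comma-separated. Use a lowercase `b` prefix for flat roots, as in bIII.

B major has the diatonic set B, C#m, D#m, E, F#, G#m, A#dim. Of the given chords, B–D#–F# = B, E–G#–B = E and F#–A#–C# = F# are diatonic. D–F#–A doesn't fit — on degree 3 B major would have D#m (iii). D is the degree-3 chord of B minor, so it is the borrowed bIII. E–G–B doesn't fit — on degree 4 B major would have E (IV). Em is the degree-4 chord of B minor, so it is the borrowed iv.

bIII, iv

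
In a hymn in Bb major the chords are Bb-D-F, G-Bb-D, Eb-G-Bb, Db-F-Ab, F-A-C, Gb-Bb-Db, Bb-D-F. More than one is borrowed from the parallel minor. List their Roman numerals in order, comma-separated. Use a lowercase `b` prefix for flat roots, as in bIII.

bIII, bVI

The diatonic triads in Bb major are Bb, Cm, Dm, Eb, F, Gm, Adim. Bb–D–F = Bb, G–Bb–D = Gm, Eb–G–Bb = Eb and F–A–C = F all belong to that set. But Db–F–Ab is foreign: the diatonic iii on degree 3 is Dm, whereas Db comes from Bb minor. It is labeled bIII. Gb–Bb–Db is not: scale degree 6 in Bb major carries Gm (vi). In Bb minor the chord on that degree is Gb, so here it functions as bVI, borrowed from the parallel minor.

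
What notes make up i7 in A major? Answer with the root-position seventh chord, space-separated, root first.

A C E G

The root, A, is scale degree 1 — the same note in A major and A minor; only the chord quality changes. Building the minor-seventh chord from the parallel minor on A: A–C–E–G.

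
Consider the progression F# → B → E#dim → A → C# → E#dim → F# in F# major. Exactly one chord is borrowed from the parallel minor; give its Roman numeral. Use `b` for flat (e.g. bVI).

In F# major the diatonic chords are F#, G#m, A#m, B, C#, D#m, E#dim. Of the given chords, F#, B, E#dim and C# are diatonic. But A (A–C#–E) is foreign: the diatonic iii on degree 3 is A#m, whereas A comes from F# minor. It is labeled bIII.

bIII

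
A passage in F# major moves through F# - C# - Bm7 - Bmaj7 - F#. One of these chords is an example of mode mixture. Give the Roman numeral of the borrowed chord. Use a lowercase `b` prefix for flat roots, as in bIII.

F# major has the diatonic set F#, G#m, A#m, B, C#, D#m, E#dim. Of the given chords, F#, C# and Bmaj7 are diatonic. But Bm7 (B–D–F#–A) is foreign: the diatonic IV on degree 4 is B, whereas Bm7 comes from F# minor. It is labeled iv7.

iv7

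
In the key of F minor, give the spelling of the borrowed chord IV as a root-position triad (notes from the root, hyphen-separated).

Bb-D-F

IV is built on scale degree 4, which is Bb in both F minor and its parallel. In F major the chord on Bb is Bb–D–F.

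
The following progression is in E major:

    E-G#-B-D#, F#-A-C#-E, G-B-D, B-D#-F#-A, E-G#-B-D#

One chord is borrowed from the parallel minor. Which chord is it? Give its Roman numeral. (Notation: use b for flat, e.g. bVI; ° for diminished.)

bIII

In E major the diatonic chords are E, F#m, G#m, A, B, C#m, D#dim. E–G#–B–D# = Emaj7, F#–A–C#–E = F#m7 and B–D#–F#–A = B7 all belong to that set. G–B–D doesn't fit — on degree 3 E major would have G#m (iii). G is the degree-3 chord of E minor, so it is the borrowed bIII.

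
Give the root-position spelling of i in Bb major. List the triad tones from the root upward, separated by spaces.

i is built on scale degree 1, which is Bb in both Bb major and its parallel. Stacking thirds in Bb minor on Bb gives Bb–Db–F.

Bb Db F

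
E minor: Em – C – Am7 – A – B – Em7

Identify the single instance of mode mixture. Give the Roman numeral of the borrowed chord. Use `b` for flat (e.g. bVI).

IV

The diatonic triads in E minor (with V from harmonic minor) are Em, F#dim, G, Am, B, C, D. Em, C, Am7, B and Em7 all belong to that set. A (A–C#–E) is not: scale degree 4 in E minor carries Am (iv). In E major the chord on that degree is A, so here it functions as IV, borrowed from the parallel major.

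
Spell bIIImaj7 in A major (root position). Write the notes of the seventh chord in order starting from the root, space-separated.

C E G B

Scale degree 3 in A major is C#. bIIImaj7 uses the lowered form, C, taken from A minor. Stacking thirds in A minor on C gives C–E–G–B.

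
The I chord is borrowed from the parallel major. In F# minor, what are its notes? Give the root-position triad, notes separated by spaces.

The root, F#, is scale degree 1 — the same note in F# minor and F# major; only the chord quality changes. Building the major chord from the parallel major on F#: F#–A#–C#.

F# A# C#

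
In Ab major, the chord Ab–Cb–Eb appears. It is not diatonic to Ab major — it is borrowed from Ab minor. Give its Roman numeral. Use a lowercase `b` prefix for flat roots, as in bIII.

i

Ab is scale degree 1 in Ab major. Diatonically Ab major has Ab (I) on that degree; Ab–Cb–Eb is instead the minor chord native to Ab minor, so it takes the label i.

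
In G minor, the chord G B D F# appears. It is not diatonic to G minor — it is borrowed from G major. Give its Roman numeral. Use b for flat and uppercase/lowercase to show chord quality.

The root G is the diatonic 1st degree of G minor; the borrowing shows in the chord quality. G–B–D–F# is a major-seventh chord — the form found in G major, not the diatonic i (Gm). Borrowed into G minor it is written Imaj7.

Imaj7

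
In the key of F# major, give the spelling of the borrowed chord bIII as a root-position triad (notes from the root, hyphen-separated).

bIII is built on the lowered scale degree 3. In F# major degree 3 is A#; lowered it becomes A. In F# minor the chord on A is A–C#–E.

A-C#-E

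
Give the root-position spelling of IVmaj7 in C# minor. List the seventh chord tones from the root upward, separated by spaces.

The root, F#, is scale degree 4 — the same note in C# minor and C# major; only the chord quality changes. In C# major the chord on F# is F#–A#–C#–E#.

F# A# C# E#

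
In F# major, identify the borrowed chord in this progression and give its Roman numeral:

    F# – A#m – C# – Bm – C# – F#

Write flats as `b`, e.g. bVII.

F# major has the diatonic set F#, G#m, A#m, B, C#, D#m, E#dim. Of the given chords, F#, A#m and C# are diatonic. But Bm (B–D–F#) is foreign: the diatonic IV on degree 4 is B, whereas Bm comes from F# minor. It is labeled iv.

iv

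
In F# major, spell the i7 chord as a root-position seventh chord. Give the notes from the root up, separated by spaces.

i7 is built on scale degree 1, which is F# in both F# major and its parallel. Building the minor-seventh chord from the parallel minor on F#: F#–A–C#–E.

F# A C# E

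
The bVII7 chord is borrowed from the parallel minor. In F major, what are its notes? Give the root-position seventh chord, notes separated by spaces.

bVII7 is built on the lowered scale degree 7. In F major degree 7 is E; lowered it becomes Eb. Stacking thirds in F minor on Eb gives Eb–G–Bb–Db.

Eb G Bb Db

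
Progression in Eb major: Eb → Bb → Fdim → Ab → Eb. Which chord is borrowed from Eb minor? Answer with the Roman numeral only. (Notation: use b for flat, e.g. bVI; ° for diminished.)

ii°

In Eb major the diatonic chords are Eb, Fm, Gm, Ab, Bb, Cm, Ddim. Eb, Bb and Ab all belong to that set. Fdim (F–Ab–Cb) doesn't fit — on degree 2 Eb major would have Fm (ii). Fdim is the degree-2 chord of Eb minor, so it is the borrowed ii°.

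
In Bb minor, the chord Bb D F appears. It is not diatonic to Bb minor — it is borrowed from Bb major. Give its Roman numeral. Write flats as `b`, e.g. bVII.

Bb is scale degree 1 in Bb minor. The diatonic chord on degree 1 would be Bbm (i), but Bb–D–F is the major chord from Bb major. As a borrowed chord it is labeled I.

I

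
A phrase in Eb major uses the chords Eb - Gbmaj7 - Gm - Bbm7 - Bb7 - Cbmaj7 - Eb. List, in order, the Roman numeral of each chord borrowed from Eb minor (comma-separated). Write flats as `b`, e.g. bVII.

bIIImaj7, v7, bVImaj7

In Eb major the diatonic chords are Eb, Fm, Gm, Ab, Bb, Cm, Ddim. Eb, Gm and Bb7 all belong to that set. Gbmaj7 (Gb–Bb–Db–F) is not: scale degree 3 in Eb major carries Gm (iii). In Eb minor the chord on that degree is Gbmaj7, so here it functions as bIIImaj7, borrowed from the parallel minor. Bbm7 (Bb–Db–F–Ab) is not: scale degree 5 in Eb major carries Bb (V). In Eb minor the chord on that degree is Bbm7, so here it functions as v7, borrowed from the parallel minor. Cbmaj7 (Cb–Eb–Gb–Bb) doesn't fit — on degree 6 Eb major would have Cm (vi). Cbmaj7 is the degree-6 chord of Eb minor, so it is the borrowed bVImaj7.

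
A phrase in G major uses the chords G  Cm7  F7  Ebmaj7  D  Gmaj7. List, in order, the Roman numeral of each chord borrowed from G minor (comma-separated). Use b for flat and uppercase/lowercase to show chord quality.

iv7, bVII7, bVImaj7

G major has the diatonic set G, Am, Bm, C, D, Em, F#dim. Of the given chords, G, D and Gmaj7 are diatonic. Cm7 (C–Eb–G–Bb) is not: scale degree 4 in G major carries C (IV). In G minor the chord on that degree is Cm7, so here it functions as iv7, borrowed from the parallel minor. But F7 (F–A–C–Eb) is foreign: the diatonic vii° on degree 7 is F#dim, whereas F7 comes from G minor. It is labeled bVII7. Ebmaj7 (Eb–G–Bb–D) is not: scale degree 6 in G major carries Em (vi). In G minor the chord on that degree is Ebmaj7, so here it functions as bVImaj7, borrowed from the parallel minor.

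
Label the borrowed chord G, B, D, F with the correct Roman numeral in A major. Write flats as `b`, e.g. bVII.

bVII7

G is the lowered form of scale degree 7 in A major (the diatonic degree 7 is G#). The diatonic chord on degree 7 would be G#dim (vii°), but G–B–D–F is the dominant-seventh chord from A minor. As a borrowed chord it is labeled bVII7.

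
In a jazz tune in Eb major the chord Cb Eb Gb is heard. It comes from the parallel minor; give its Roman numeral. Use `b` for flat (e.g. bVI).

Cb is the lowered form of scale degree 6 in Eb major (the diatonic degree 6 is C). The diatonic chord on degree 6 would be Cm (vi), but Cb–Eb–Gb is the major chord from Eb minor. As a borrowed chord it is labeled bVI.

bVI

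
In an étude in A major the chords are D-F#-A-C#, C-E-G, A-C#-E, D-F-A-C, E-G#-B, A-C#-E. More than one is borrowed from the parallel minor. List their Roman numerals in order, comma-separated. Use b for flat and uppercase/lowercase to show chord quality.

bIII, iv7

The diatonic triads in A major are A, Bm, C#m, D, E, F#m, G#dim. D–F#–A–C# = Dmaj7, A–C#–E = A and E–G#–B = E all belong to that set. C–E–G doesn't fit — on degree 3 A major would have C#m (iii). C is the degree-3 chord of A minor, so it is the borrowed bIII. D–F–A–C doesn't fit — on degree 4 A major would have D (IV). Dm7 is the degree-4 chord of A minor, so it is the borrowed iv7.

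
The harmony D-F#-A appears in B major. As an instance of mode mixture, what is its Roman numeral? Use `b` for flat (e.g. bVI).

bIII

The root D is the lowered 3rd scale degree — diatonically B major has D# there. The diatonic chord on degree 3 would be D#m (iii), but D–F#–A is the major chord from B minor. As a borrowed chord it is labeled bIII.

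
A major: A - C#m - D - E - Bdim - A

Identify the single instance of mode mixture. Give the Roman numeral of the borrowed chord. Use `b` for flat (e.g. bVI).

The diatonic triads in A major are A, Bm, C#m, D, E, F#m, G#dim. A, C#m, D and E are all diatonic. But Bdim (B–D–F) is foreign: the diatonic ii on degree 2 is Bm, whereas Bdim comes from A minor. It is labeled ii°.

ii°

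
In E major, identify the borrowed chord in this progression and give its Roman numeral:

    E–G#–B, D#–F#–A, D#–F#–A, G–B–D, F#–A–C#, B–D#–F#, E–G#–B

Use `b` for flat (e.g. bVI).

In E major the diatonic chords are E, F#m, G#m, A, B, C#m, D#dim. E–G#–B = E, D#–F#–A = D#dim, F#–A–C# = F#m and B–D#–F# = B all belong to that set. But G–B–D is foreign: the diatonic iii on degree 3 is G#m, whereas G comes from E minor. It is labeled bIII.

bIII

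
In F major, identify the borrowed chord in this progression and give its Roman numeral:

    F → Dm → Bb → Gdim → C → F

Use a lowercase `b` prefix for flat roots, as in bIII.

ii°

The diatonic triads in F major are F, Gm, Am, Bb, C, Dm, Edim. F, Dm, Bb and C all belong to that set. Gdim (G–Bb–Db) is not: scale degree 2 in F major carries Gm (ii). In F minor the chord on that degree is Gdim, so here it functions as ii°, borrowed from the parallel minor.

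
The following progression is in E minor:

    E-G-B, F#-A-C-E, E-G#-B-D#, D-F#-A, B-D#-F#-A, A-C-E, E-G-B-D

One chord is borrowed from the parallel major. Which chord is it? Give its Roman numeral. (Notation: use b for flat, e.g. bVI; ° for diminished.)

Imaj7

The diatonic triads in E minor (with V from harmonic minor) are Em, F#dim, G, Am, B, C, D. Of the given chords, E–G–B = Em, F#–A–C–E = F#m7b5, D–F#–A = D, B–D#–F#–A = B7, A–C–E = Am and E–G–B–D = Em7 are diatonic. But E–G#–B–D# is foreign: the diatonic i on degree 1 is Em, whereas Emaj7 comes from E major. It is labeled Imaj7.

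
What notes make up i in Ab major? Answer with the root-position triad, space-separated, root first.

Ab Cb Eb

i is built on scale degree 1, which is Ab in both Ab major and its parallel. In Ab minor the chord on Ab is Ab–Cb–Eb.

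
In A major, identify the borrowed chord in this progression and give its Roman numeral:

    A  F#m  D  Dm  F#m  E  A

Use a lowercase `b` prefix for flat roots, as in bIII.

In A major the diatonic chords are A, Bm, C#m, D, E, F#m, G#dim. Of the given chords, A, F#m, D and E are diatonic. But Dm (D–F–A) is foreign: the diatonic IV on degree 4 is D, whereas Dm comes from A minor. It is labeled iv.

iv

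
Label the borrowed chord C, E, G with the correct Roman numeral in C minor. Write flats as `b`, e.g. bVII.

The root C is the diatonic 1st degree of C minor; the borrowing shows in the chord quality. Diatonically C minor has Cm (i) on that degree; C–E–G is instead the major chord native to C major, so it takes the label I.

I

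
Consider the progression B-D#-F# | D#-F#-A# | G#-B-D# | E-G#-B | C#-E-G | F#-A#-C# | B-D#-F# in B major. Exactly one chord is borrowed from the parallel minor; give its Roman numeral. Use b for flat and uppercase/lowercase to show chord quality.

ii°

In B major the diatonic chords are B, C#m, D#m, E, F#, G#m, A#dim. B–D#–F# = B, D#–F#–A# = D#m, G#–B–D# = G#m, E–G#–B = E and F#–A#–C# = F# are all diatonic. C#–E–G is not: scale degree 2 in B major carries C#m (ii). In B minor the chord on that degree is C#dim, so here it functions as ii°, borrowed from the parallel minor.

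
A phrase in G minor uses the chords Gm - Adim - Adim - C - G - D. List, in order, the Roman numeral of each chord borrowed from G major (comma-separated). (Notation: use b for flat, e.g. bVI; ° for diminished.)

IV, I

G minor has the diatonic set Gm, Adim, Bb, Cm, D, Eb, F (with V from harmonic minor). Of the given chords, Gm, Adim and D are diatonic. C (C–E–G) is not: scale degree 4 in G minor carries Cm (iv). In G major the chord on that degree is C, so here it functions as IV, borrowed from the parallel major. G (G–B–D) is not: scale degree 1 in G minor carries Gm (i). In G major the chord on that degree is G, so here it functions as I, borrowed from the parallel major.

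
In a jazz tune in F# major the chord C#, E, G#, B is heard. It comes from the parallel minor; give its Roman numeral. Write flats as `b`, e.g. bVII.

v7

C# is scale degree 5 in F# major. Diatonically F# major has C# (V) on that degree; C#–E–G#–B is instead the minor-seventh chord native to F# minor, so it takes the label v7.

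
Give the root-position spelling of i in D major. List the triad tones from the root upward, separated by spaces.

D F A

i is built on scale degree 1, which is D in both D major and its parallel. Building the minor chord from the parallel minor on D: D–F–A.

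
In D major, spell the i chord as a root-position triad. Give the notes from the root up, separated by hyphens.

The root, D, is scale degree 1 — the same note in D major and D minor; only the chord quality changes. In D minor the chord on D is D–F–A.

D-F-A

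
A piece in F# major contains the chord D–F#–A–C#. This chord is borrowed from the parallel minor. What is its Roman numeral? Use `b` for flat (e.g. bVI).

bVImaj7

The root D is the lowered 6th scale degree — diatonically F# major has D# there. D–F#–A–C# is a major-seventh chord — the form found in F# minor, not the diatonic vi (D#m). Borrowed into F# major it is written bVImaj7.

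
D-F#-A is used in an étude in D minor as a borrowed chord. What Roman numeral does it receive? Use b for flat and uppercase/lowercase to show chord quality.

The root D is the diatonic 1st degree of D minor; the borrowing shows in the chord quality. Diatonically D minor has Dm (i) on that degree; D–F#–A is instead the major chord native to D major, so it takes the label I.

I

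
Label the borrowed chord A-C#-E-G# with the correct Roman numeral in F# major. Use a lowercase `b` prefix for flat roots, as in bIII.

In F# major scale degree 3 is A#; A is its lowered form, from F# minor. A–C#–E–G# is a major-seventh chord — the form found in F# minor, not the diatonic iii (A#m). Borrowed into F# major it is written bIIImaj7.

bIIImaj7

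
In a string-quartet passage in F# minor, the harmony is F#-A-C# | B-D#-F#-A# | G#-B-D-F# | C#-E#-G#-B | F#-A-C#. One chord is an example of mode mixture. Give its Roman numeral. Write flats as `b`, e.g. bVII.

IVmaj7

The diatonic triads in F# minor (with V from harmonic minor) are F#m, G#dim, A, Bm, C#, D, E. Of the given chords, F#–A–C# = F#m, G#–B–D–F# = G#m7b5 and C#–E#–G#–B = C#7 are diatonic. B–D#–F#–A# is not: scale degree 4 in F# minor carries Bm (iv). In F# major the chord on that degree is Bmaj7, so here it functions as IVmaj7, borrowed from the parallel major.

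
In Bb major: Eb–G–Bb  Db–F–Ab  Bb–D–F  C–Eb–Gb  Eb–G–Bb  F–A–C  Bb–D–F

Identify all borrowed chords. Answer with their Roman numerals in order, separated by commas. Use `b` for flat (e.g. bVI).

In Bb major the diatonic chords are Bb, Cm, Dm, Eb, F, Gm, Adim. Eb–G–Bb = Eb, Bb–D–F = Bb and F–A–C = F all belong to that set. Db–F–Ab is not: scale degree 3 in Bb major carries Dm (iii). In Bb minor the chord on that degree is Db, so here it functions as bIII, borrowed from the parallel minor. C–Eb–Gb is not: scale degree 2 in Bb major carries Cm (ii). In Bb minor the chord on that degree is Cdim, so here it functions as ii°, borrowed from the parallel minor.

bIII, ii°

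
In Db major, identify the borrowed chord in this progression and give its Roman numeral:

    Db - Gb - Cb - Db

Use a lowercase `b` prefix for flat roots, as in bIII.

bVII

The diatonic triads in Db major are Db, Ebm, Fm, Gb, Ab, Bbm, Cdim. Db and Gb both belong to that set. Cb (Cb–Eb–Gb) is not: scale degree 7 in Db major carries Cdim (vii°). In Db minor the chord on that degree is Cb, so here it functions as bVII, borrowed from the parallel minor.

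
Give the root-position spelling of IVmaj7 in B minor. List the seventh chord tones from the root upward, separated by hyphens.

E-G#-B-D#

The root, E, is scale degree 4 — the same note in B minor and B major; only the chord quality changes. Building the major-seventh chord from the parallel major on E: E–G#–B–D#.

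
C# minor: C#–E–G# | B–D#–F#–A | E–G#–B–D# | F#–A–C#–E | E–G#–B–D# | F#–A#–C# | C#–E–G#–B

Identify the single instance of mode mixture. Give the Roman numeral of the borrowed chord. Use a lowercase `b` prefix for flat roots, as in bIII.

In C# minor (with V from harmonic minor) the diatonic chords are C#m, D#dim, E, F#m, G#, A, B. C#–E–G# = C#m, B–D#–F#–A = B7, E–G#–B–D# = Emaj7, F#–A–C#–E = F#m7 and C#–E–G#–B = C#m7 all belong to that set. F#–A#–C# doesn't fit — on degree 4 C# minor would have F#m (iv). F# is the degree-4 chord of C# major, so it is the borrowed IV.

IV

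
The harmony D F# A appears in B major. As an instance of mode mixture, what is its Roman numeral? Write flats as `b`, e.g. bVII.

bIII

D is the lowered form of scale degree 3 in B major (the diatonic degree 3 is D#). D–F#–A is a major chord — the form found in B minor, not the diatonic iii (D#m). Borrowed into B major it is written bIII.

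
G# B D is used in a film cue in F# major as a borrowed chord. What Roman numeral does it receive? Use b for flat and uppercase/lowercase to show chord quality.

The root G# is the diatonic 2nd degree of F# major; the borrowing shows in the chord quality. Diatonically F# major has G#m (ii) on that degree; G#–B–D is instead the diminished chord native to F# minor, so it takes the label ii°.

ii°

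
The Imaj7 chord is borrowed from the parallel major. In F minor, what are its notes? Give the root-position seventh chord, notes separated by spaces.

F A C E

Imaj7 is built on scale degree 1, which is F in both F minor and its parallel. In F major the chord on F is F–A–C–E.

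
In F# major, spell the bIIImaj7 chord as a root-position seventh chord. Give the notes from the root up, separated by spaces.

The root of bIIImaj7 is the lowered 3rd degree: A# becomes A. Stacking thirds in F# minor on A gives A–C#–E–G#.

A C# E G#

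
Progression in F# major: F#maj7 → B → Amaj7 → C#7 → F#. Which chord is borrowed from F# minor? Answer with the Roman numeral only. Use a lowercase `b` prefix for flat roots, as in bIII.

F# major has the diatonic set F#, G#m, A#m, B, C#, D#m, E#dim. F#maj7, B, C#7 and F# are all diatonic. But Amaj7 (A–C#–E–G#) is foreign: the diatonic iii on degree 3 is A#m, whereas Amaj7 comes from F# minor. It is labeled bIIImaj7.

bIIImaj7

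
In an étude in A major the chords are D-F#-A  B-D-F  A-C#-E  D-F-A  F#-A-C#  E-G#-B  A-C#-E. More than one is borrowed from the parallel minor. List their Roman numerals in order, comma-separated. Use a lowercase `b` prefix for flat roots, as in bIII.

ii°, iv

In A major the diatonic chords are A, Bm, C#m, D, E, F#m, G#dim. D–F#–A = D, A–C#–E = A, F#–A–C# = F#m and E–G#–B = E all belong to that set. B–D–F doesn't fit — on degree 2 A major would have Bm (ii). Bdim is the degree-2 chord of A minor, so it is the borrowed ii°. D–F–A doesn't fit — on degree 4 A major would have D (IV). Dm is the degree-4 chord of A minor, so it is the borrowed iv.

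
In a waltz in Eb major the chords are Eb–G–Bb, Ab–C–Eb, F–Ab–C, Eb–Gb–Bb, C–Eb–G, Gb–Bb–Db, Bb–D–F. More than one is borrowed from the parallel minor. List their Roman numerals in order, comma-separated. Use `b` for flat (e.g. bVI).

i, bIII

In Eb major the diatonic chords are Eb, Fm, Gm, Ab, Bb, Cm, Ddim. Eb–G–Bb = Eb, Ab–C–Eb = Ab, F–Ab–C = Fm, C–Eb–G = Cm and Bb–D–F = Bb all belong to that set. But Eb–Gb–Bb is foreign: the diatonic I on degree 1 is Eb, whereas Ebm comes from Eb minor. It is labeled i. Gb–Bb–Db is not: scale degree 3 in Eb major carries Gm (iii). In Eb minor the chord on that degree is Gb, so here it functions as bIII, borrowed from the parallel minor.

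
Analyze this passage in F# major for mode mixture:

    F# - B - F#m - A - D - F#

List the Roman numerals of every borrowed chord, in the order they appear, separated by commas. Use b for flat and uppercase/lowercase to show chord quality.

i, bIII, bVI

F# major has the diatonic set F#, G#m, A#m, B, C#, D#m, E#dim. F# and B are both diatonic. F#m (F#–A–C#) is not: scale degree 1 in F# major carries F# (I). In F# minor the chord on that degree is F#m, so here it functions as i, borrowed from the parallel minor. A (A–C#–E) is not: scale degree 3 in F# major carries A#m (iii). In F# minor the chord on that degree is A, so here it functions as bIII, borrowed from the parallel minor. But D (D–F#–A) is foreign: the diatonic vi on degree 6 is D#m, whereas D comes from F# minor. It is labeled bVI.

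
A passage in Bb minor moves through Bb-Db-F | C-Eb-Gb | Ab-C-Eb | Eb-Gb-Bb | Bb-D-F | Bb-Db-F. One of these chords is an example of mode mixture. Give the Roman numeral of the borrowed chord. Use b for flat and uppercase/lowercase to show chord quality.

In Bb minor (with V from harmonic minor) the diatonic chords are Bbm, Cdim, Db, Ebm, F, Gb, Ab. Bb–Db–F = Bbm, C–Eb–Gb = Cdim, Ab–C–Eb = Ab and Eb–Gb–Bb = Ebm all belong to that set. Bb–D–F doesn't fit — on degree 1 Bb minor would have Bbm (i). Bb is the degree-1 chord of Bb major, so it is the borrowed I.

I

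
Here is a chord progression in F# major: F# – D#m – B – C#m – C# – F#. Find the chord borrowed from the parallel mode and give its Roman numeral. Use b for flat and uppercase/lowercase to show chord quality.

In F# major the diatonic chords are F#, G#m, A#m, B, C#, D#m, E#dim. F#, D#m, B and C# are all diatonic. C#m (C#–E–G#) is not: scale degree 5 in F# major carries C# (V). In F# minor the chord on that degree is C#m, so here it functions as v, borrowed from the parallel minor.

v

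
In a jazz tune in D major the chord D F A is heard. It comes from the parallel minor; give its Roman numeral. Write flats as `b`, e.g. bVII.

The root D is the diatonic 1st degree of D major; the borrowing shows in the chord quality. The diatonic chord on degree 1 would be D (I), but D–F–A is the minor chord from D minor. As a borrowed chord it is labeled i.

i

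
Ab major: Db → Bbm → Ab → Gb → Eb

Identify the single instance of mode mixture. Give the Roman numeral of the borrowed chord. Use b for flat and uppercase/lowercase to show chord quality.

bVII

In Ab major the diatonic chords are Ab, Bbm, Cm, Db, Eb, Fm, Gdim. Of the given chords, Db, Bbm, Ab and Eb are diatonic. But Gb (Gb–Bb–Db) is foreign: the diatonic vii° on degree 7 is Gdim, whereas Gb comes from Ab minor. It is labeled bVII.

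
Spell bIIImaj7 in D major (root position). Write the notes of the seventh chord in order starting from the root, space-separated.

F A C E

The root of bIIImaj7 is the lowered 3rd degree: F# becomes F. Building the major-seventh chord from the parallel minor on F: F–A–C–E.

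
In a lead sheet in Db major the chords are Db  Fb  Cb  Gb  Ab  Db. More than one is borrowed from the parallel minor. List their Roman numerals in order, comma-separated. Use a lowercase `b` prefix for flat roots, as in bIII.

In Db major the diatonic chords are Db, Ebm, Fm, Gb, Ab, Bbm, Cdim. Db, Gb and Ab are all diatonic. Fb (Fb–Ab–Cb) is not: scale degree 3 in Db major carries Fm (iii). In Db minor the chord on that degree is Fb, so here it functions as bIII, borrowed from the parallel minor. But Cb (Cb–Eb–Gb) is foreign: the diatonic vii° on degree 7 is Cdim, whereas Cb comes from Db minor. It is labeled bVII.

bIII, bVII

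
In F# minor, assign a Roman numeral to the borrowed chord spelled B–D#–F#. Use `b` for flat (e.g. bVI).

IV

The root B is the diatonic 4th degree of F# minor; the borrowing shows in the chord quality. The diatonic chord on degree 4 would be Bm (iv), but B–D#–F# is the major chord from F# major. As a borrowed chord it is labeled IV.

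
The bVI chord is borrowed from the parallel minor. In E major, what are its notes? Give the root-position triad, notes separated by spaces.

C E G

The root of bVI is the lowered 6th degree: C# becomes C. Stacking thirds in E minor on C gives C–E–G.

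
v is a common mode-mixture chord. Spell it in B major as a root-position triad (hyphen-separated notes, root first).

F#-A-C#

v is built on scale degree 5, which is F# in both B major and its parallel. Building the minor chord from the parallel minor on F#: F#–A–C#.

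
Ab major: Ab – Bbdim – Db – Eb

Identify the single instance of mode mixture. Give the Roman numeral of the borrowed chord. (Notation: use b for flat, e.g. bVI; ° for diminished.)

The diatonic triads in Ab major are Ab, Bbm, Cm, Db, Eb, Fm, Gdim. Ab, Db and Eb all belong to that set. But Bbdim (Bb–Db–Fb) is foreign: the diatonic ii on degree 2 is Bbm, whereas Bbdim comes from Ab minor. It is labeled ii°.

ii°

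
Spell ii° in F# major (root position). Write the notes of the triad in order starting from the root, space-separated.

G# B D

The root, G#, is scale degree 2 — the same note in F# major and F# minor; only the chord quality changes. In F# minor the chord on G# is G#–B–D.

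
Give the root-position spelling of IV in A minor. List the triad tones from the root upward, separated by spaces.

D F# A

IV is built on scale degree 4, which is D in both A minor and its parallel. Building the major chord from the parallel major on D: D–F#–A.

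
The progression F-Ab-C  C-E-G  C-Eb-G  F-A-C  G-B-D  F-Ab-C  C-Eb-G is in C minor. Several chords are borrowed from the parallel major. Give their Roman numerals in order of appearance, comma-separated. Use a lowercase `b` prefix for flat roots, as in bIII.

I, IV

C minor has the diatonic set Cm, Ddim, Eb, Fm, G, Ab, Bb (with V from harmonic minor). Of the given chords, F–Ab–C = Fm, C–Eb–G = Cm and G–B–D = G are diatonic. C–E–G doesn't fit — on degree 1 C minor would have Cm (i). C is the degree-1 chord of C major, so it is the borrowed I. F–A–C is not: scale degree 4 in C minor carries Fm (iv). In C major the chord on that degree is F, so here it functions as IV, borrowed from the parallel major.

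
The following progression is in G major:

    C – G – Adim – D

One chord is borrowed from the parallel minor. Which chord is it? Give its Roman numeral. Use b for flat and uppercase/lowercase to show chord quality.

ii°

In G major the diatonic chords are G, Am, Bm, C, D, Em, F#dim. C, G and D are all diatonic. But Adim (A–C–Eb) is foreign: the diatonic ii on degree 2 is Am, whereas Adim comes from G minor. It is labeled ii°.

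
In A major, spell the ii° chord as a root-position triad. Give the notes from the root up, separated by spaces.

The root, B, is scale degree 2 — the same note in A major and A minor; only the chord quality changes. In A minor the chord on B is B–D–F.

B D F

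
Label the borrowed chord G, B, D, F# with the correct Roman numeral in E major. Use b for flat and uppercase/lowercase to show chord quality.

The root G is the lowered 3rd scale degree — diatonically E major has G# there. Diatonically E major has G#m (iii) on that degree; G–B–D–F# is instead the major-seventh chord native to E minor, so it takes the label bIIImaj7.

bIIImaj7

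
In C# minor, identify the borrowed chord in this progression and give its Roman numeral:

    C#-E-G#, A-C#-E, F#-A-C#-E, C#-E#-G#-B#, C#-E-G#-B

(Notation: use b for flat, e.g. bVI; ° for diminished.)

The diatonic triads in C# minor (with V from harmonic minor) are C#m, D#dim, E, F#m, G#, A, B. C#–E–G# = C#m, A–C#–E = A, F#–A–C#–E = F#m7 and C#–E–G#–B = C#m7 are all diatonic. C#–E#–G#–B# doesn't fit — on degree 1 C# minor would have C#m (i). C#maj7 is the degree-1 chord of C# major, so it is the borrowed Imaj7.

Imaj7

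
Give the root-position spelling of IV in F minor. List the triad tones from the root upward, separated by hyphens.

Bb-D-F

The root, Bb, is scale degree 4 — the same note in F minor and F major; only the chord quality changes. In F major the chord on Bb is Bb–D–F.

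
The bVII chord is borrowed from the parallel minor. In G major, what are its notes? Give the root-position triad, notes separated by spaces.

Scale degree 7 in G major is F#. bVII uses the lowered form, F, taken from G minor. Building the major chord from the parallel minor on F: F–A–C.

F A C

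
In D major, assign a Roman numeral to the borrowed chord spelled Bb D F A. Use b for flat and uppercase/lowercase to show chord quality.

bVImaj7

The root Bb is the lowered 6th scale degree — diatonically D major has B there. Bb–D–F–A is a major-seventh chord — the form found in D minor, not the diatonic vi (Bm). Borrowed into D major it is written bVImaj7.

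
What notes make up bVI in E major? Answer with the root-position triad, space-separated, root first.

bVI is built on the lowered scale degree 6. In E major degree 6 is C#; lowered it becomes C. In E minor the chord on C is C–E–G.

C E G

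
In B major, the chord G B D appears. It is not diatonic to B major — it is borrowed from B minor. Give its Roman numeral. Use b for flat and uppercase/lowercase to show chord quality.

bVI

In B major scale degree 6 is G#; G is its lowered form, from B minor. Diatonically B major has G#m (vi) on that degree; G–B–D is instead the major chord native to B minor, so it takes the label bVI.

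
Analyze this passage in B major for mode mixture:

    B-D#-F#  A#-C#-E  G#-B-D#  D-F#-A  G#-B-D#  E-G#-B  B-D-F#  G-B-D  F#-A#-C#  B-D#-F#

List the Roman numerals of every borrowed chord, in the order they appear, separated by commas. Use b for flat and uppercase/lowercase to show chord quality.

bIII, i, bVI

The diatonic triads in B major are B, C#m, D#m, E, F#, G#m, A#dim. Of the given chords, B–D#–F# = B, A#–C#–E = A#dim, G#–B–D# = G#m, E–G#–B = E and F#–A#–C# = F# are diatonic. D–F#–A is not: scale degree 3 in B major carries D#m (iii). In B minor the chord on that degree is D, so here it functions as bIII, borrowed from the parallel minor. But B–D–F# is foreign: the diatonic I on degree 1 is B, whereas Bm comes from B minor. It is labeled i. G–B–D is not: scale degree 6 in B major carries G#m (vi). In B minor the chord on that degree is G, so here it functions as bVI, borrowed from the parallel minor.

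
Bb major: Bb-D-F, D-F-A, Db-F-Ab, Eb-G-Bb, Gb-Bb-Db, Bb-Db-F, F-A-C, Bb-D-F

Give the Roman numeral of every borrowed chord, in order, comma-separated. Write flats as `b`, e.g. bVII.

bIII, bVI, i

In Bb major the diatonic chords are Bb, Cm, Dm, Eb, F, Gm, Adim. Of the given chords, Bb–D–F = Bb, D–F–A = Dm, Eb–G–Bb = Eb and F–A–C = F are diatonic. Db–F–Ab doesn't fit — on degree 3 Bb major would have Dm (iii). Db is the degree-3 chord of Bb minor, so it is the borrowed bIII. Gb–Bb–Db is not: scale degree 6 in Bb major carries Gm (vi). In Bb minor the chord on that degree is Gb, so here it functions as bVI, borrowed from the parallel minor. Bb–Db–F doesn't fit — on degree 1 Bb major would have Bb (I). Bbm is the degree-1 chord of Bb minor, so it is the borrowed i.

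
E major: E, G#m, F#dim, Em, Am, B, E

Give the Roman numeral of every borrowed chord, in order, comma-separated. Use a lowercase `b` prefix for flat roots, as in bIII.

In E major the diatonic chords are E, F#m, G#m, A, B, C#m, D#dim. E, G#m and B all belong to that set. F#dim (F#–A–C) is not: scale degree 2 in E major carries F#m (ii). In E minor the chord on that degree is F#dim, so here it functions as ii°, borrowed from the parallel minor. But Em (E–G–B) is foreign: the diatonic I on degree 1 is E, whereas Em comes from E minor. It is labeled i. But Am (A–C–E) is foreign: the diatonic IV on degree 4 is A, whereas Am comes from E minor. It is labeled iv.

ii°, i, iv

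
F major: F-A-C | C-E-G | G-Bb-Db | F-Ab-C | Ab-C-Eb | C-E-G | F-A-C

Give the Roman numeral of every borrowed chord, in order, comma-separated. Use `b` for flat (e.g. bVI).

ii°, i, bIII

In F major the diatonic chords are F, Gm, Am, Bb, C, Dm, Edim. F–A–C = F and C–E–G = C are both diatonic. G–Bb–Db is not: scale degree 2 in F major carries Gm (ii). In F minor the chord on that degree is Gdim, so here it functions as ii°, borrowed from the parallel minor. F–Ab–C doesn't fit — on degree 1 F major would have F (I). Fm is the degree-1 chord of F minor, so it is the borrowed i. But Ab–C–Eb is foreign: the diatonic iii on degree 3 is Am, whereas Ab comes from F minor. It is labeled bIII.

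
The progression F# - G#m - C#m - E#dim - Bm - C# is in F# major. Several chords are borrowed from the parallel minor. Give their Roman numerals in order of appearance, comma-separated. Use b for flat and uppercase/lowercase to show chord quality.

v, iv

F# major has the diatonic set F#, G#m, A#m, B, C#, D#m, E#dim. F#, G#m, E#dim and C# are all diatonic. But C#m (C#–E–G#) is foreign: the diatonic V on degree 5 is C#, whereas C#m comes from F# minor. It is labeled v. But Bm (B–D–F#) is foreign: the diatonic IV on degree 4 is B, whereas Bm comes from F# minor. It is labeled iv.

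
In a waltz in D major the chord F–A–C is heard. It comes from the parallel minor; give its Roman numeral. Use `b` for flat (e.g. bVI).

bIII

In D major scale degree 3 is F#; F is its lowered form, from D minor. F–A–C is a major chord — the form found in D minor, not the diatonic iii (F#m). Borrowed into D major it is written bIII.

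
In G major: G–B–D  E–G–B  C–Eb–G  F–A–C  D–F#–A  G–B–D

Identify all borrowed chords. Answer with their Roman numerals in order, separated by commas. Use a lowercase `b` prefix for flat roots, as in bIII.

iv, bVII

The diatonic triads in G major are G, Am, Bm, C, D, Em, F#dim. G–B–D = G, E–G–B = Em and D–F#–A = D are all diatonic. C–Eb–G doesn't fit — on degree 4 G major would have C (IV). Cm is the degree-4 chord of G minor, so it is the borrowed iv. F–A–C doesn't fit — on degree 7 G major would have F#dim (vii°). F is the degree-7 chord of G minor, so it is the borrowed bVII.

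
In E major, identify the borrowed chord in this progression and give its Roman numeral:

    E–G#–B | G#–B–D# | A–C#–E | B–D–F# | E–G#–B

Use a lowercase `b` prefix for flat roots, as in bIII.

v

E major has the diatonic set E, F#m, G#m, A, B, C#m, D#dim. E–G#–B = E, G#–B–D# = G#m and A–C#–E = A are all diatonic. B–D–F# is not: scale degree 5 in E major carries B (V). In E minor the chord on that degree is Bm, so here it functions as v, borrowed from the parallel minor.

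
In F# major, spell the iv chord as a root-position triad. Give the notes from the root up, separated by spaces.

iv is built on scale degree 4, which is B in both F# major and its parallel. Building the minor chord from the parallel minor on B: B–D–F#.

B D F#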